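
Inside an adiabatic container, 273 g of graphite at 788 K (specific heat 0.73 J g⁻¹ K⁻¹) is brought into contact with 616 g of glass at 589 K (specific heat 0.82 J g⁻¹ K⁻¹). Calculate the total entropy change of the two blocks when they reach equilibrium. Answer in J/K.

ΔS_total = 6.3 J/K

Energy balance: T_f = (m₁c₁T₁ + m₂c₂T₂)/(m₁c₁ + m₂c₂) = 645.3 K.
ΔS₁ = m₁c₁ ln(T_f/T₁) = 199.29 × ln(645.3/788) = -39.81 J/K.
ΔS₂ = m₂c₂ ln(T_f/T₂) = 505.12 × ln(645.3/589) = 46.11 J/K.
ΔS_total = -39.81 + 46.11 = 6.3 J/K.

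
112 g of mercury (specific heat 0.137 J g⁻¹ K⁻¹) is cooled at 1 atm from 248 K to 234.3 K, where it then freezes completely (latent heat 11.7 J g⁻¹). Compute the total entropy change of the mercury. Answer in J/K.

Cooling step: ΔS₁ = m c ln(T_tr/T_i) = 112 × 0.137 × ln(234.3/248) = -0.8719 J/K.
Phase change: ΔS₂ = −mL/T_tr = −112 × 11.7 / 234.3 = -5.593 J/K.
ΔS_total = (-0.8719) + (-5.593) = -6.46 J/K.

ΔS = -6.46 J/K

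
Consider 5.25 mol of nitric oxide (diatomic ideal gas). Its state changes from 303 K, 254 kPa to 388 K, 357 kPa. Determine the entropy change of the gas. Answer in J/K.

ΔS = nC_p ln(T₂/T₁) − nR ln(P₂/P₁), with C_p = 7R/2 = 29.1 J mol⁻¹ K⁻¹ for a diatomic ideal gas.
ΔS = 5.25 × [29.1 × ln(388/303) − 8.314 × ln(357/254)] = 22.9 J/K.

ΔS = 22.9 J/K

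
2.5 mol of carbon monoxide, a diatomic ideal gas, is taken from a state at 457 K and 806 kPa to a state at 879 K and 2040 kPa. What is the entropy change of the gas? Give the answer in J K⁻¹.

ΔS = nC_p ln(T₂/T₁) − nR ln(P₂/P₁), with C_p = 7R/2 = 29.1 J mol⁻¹ K⁻¹ for a diatomic ideal gas.
ΔS = 2.5 × [29.1 × ln(879/457) − 8.314 × ln(2040/806)] = 28.3 J/K.

ΔS = 28.3 J/K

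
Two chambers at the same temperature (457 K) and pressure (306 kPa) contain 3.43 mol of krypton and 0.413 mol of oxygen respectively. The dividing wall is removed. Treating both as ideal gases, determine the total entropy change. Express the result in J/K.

Mole fractions: x_A = 3.43/3.84 = 0.893, x_B = 0.107.
ΔS_mix = −R(n_A ln x_A + n_B ln x_B) = −8.314 × (3.43 ln 0.893 + 0.413 ln 0.107) = 10.9 J/K.

ΔS_mix = 10.9 J/K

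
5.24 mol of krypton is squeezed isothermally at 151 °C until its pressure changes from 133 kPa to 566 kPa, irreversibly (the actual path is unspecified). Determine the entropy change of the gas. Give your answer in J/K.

Entropy is a state function, so ΔS_gas depends only on the end states.
For an isothermal ideal gas ΔS_gas = nR ln(P₁/P₂) = 5.24 × 8.314 × ln(133/566) = -63.1 J/K.

ΔS_gas = -63.1 J/K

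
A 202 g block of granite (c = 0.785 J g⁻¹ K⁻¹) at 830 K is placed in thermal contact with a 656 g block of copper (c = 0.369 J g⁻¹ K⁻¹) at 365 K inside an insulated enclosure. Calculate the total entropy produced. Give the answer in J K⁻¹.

Energy balance: T_f = (m₁c₁T₁ + m₂c₂T₂)/(m₁c₁ + m₂c₂) = 549.05 K.
ΔS₁ = m₁c₁ ln(T_f/T₁) = 158.57 × ln(549.05/830) = -65.53 J/K.
ΔS₂ = m₂c₂ ln(T_f/T₂) = 242.064 × ln(549.05/365) = 98.83 J/K.
ΔS_total = -65.53 + 98.83 = 33.3 J/K.

ΔS_total = 33.3 J/K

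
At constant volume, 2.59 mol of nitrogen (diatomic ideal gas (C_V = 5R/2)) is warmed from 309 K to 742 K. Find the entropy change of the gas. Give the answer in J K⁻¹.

At constant volume, ΔS = nC_V ln(T₂/T₁) with C_V = 5R/2 = 20.79 J mol⁻¹ K⁻¹.
ΔS = 2.59 × 20.79 × ln(742/309) = 47.2 J/K.

ΔS = 47.2 J/K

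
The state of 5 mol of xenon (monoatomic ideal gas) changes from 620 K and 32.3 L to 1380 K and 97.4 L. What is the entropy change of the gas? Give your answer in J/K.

Entropy is a state function: ΔS = nC_V ln(T₂/T₁) + nR ln(V₂/V₁), with C_V = 3R/2 = 12.47 J mol⁻¹ K⁻¹ for a monoatomic ideal gas.
ΔS = 5 × [12.47 × ln(1380/620) + 8.314 × ln(97.4/32.3)] = 95.8 J/K.

ΔS = 95.8 J/K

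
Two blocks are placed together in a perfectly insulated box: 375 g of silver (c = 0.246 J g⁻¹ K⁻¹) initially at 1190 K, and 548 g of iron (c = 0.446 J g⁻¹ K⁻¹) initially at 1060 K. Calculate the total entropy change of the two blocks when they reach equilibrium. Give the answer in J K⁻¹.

ΔS_total = 0.456 J/K

Energy balance: T_f = (m₁c₁T₁ + m₂c₂T₂)/(m₁c₁ + m₂c₂) = 1095.6 K.
ΔS₁ = m₁c₁ ln(T_f/T₁) = 92.25 × ln(1095.6/1190) = -7.623 J/K.
ΔS₂ = m₂c₂ ln(T_f/T₂) = 244.408 × ln(1095.6/1060) = 8.079 J/K.
ΔS_total = -7.623 + 8.079 = 0.456 J/K.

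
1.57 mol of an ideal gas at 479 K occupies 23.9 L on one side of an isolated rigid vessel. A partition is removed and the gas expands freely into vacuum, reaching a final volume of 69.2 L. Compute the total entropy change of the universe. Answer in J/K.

ΔS_universe = 13.9 J/K

No heat is exchanged and no work is done, so the ideal-gas temperature stays constant.
Entropy is a state function; using a reversible isothermal path, ΔS_gas = nR ln(V₂/V₁) = 1.57 × 8.314 × ln(69.2/23.9) = 13.9 J/K.
The insulated surroundings exchange no heat, so ΔS_surr = 0 and ΔS_universe = ΔS_gas.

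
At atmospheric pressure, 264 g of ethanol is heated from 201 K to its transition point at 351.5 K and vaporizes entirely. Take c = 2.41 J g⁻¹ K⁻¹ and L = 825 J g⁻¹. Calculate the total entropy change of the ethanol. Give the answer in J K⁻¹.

Warming step: ΔS₁ = m c ln(T_tr/T_i) = 264 × 2.41 × ln(351.5/201) = 355.6 J/K.
Phase change: ΔS₂ = +mL/T_tr = 264 × 825 / 351.5 = 619.6 J/K.
ΔS_total = (355.6) + (619.6) = 975 J/K.

ΔS = 975 J/K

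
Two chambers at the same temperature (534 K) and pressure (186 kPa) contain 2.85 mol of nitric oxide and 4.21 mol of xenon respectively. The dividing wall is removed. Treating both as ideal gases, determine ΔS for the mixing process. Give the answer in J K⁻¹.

Mole fractions: x_A = 2.85/7.06 = 0.404, x_B = 0.596.
ΔS_mix = −R(n_A ln x_A + n_B ln x_B) = −8.314 × (2.85 ln 0.404 + 4.21 ln 0.596) = 39.6 J/K.

ΔS_mix = 39.6 J/K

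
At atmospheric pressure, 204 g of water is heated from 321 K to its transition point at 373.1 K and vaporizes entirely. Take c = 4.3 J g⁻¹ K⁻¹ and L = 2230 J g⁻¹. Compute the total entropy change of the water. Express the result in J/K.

ΔS = 1350 J/K

Warming step: ΔS₁ = m c ln(T_tr/T_i) = 204 × 4.3 × ln(373.1/321) = 131.9 J/K.
Phase change: ΔS₂ = +mL/T_tr = 204 × 2230 / 373.1 = 1219 J/K.
ΔS_total = (131.9) + (1219) = 1350 J/K.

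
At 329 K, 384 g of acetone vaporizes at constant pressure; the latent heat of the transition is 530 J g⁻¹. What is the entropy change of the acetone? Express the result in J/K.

Heat absorbed by the substance: Q = mL = 384 × 530 = 203520 J.
At constant T, ΔS = Q_rev/T = 203520 / 329 = 619 J/K.

ΔS = 619 J/K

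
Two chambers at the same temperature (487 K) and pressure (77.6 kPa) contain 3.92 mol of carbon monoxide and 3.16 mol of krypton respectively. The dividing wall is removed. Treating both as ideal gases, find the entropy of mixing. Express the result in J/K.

ΔS_mix = 40.5 J/K

Mole fractions: x_A = 3.92/7.08 = 0.554, x_B = 0.446.
ΔS_mix = −R(n_A ln x_A + n_B ln x_B) = −8.314 × (3.92 ln 0.554 + 3.16 ln 0.446) = 40.5 J/K.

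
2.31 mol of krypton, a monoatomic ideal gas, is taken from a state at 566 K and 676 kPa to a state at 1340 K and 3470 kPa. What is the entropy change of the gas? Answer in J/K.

ΔS = nC_p ln(T₂/T₁) − nR ln(P₂/P₁), with C_p = 5R/2 = 20.79 J mol⁻¹ K⁻¹ for a monoatomic ideal gas.
ΔS = 2.31 × [20.79 × ln(1340/566) − 8.314 × ln(3470/676)] = 9.96 J/K.

ΔS = 9.96 J/K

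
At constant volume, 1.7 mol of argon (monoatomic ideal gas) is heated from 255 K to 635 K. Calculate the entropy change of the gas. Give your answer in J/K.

ΔS = 19.3 J/K

At constant volume, ΔS = nC_V ln(T₂/T₁) with C_V = 3R/2 = 12.47 J mol⁻¹ K⁻¹.
ΔS = 1.7 × 12.47 × ln(635/255) = 19.3 J/K.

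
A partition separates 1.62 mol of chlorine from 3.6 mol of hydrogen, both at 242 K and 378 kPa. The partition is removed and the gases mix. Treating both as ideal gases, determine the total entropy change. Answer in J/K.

ΔS_mix = 26.9 J/K

Mole fractions: x_A = 1.62/5.22 = 0.31, x_B = 0.69.
ΔS_mix = −R(n_A ln x_A + n_B ln x_B) = −8.314 × (1.62 ln 0.31 + 3.6 ln 0.69) = 26.9 J/K.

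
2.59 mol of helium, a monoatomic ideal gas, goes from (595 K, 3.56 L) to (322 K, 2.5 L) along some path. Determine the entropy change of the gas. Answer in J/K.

Entropy is a state function: ΔS = nC_V ln(T₂/T₁) + nR ln(V₂/V₁), with C_V = 3R/2 = 12.47 J mol⁻¹ K⁻¹ for a monoatomic ideal gas.
ΔS = 2.59 × [12.47 × ln(322/595) + 8.314 × ln(2.5/3.56)] = -27.4 J/K.

ΔS = -27.4 J/K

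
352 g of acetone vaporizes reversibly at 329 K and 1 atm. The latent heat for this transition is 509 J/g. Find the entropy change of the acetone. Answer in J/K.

ΔS = 545 J/K

Heat absorbed by the substance: Q = mL = 352 × 509 = 179168 J.
At constant T, ΔS = Q_rev/T = 179168 / 329 = 545 J/K.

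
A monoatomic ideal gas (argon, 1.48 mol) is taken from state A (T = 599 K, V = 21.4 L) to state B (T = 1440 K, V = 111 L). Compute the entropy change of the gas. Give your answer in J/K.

ΔS = 36.4 J/K

Entropy is a state function: ΔS = nC_V ln(T₂/T₁) + nR ln(V₂/V₁), with C_V = 3R/2 = 12.47 J mol⁻¹ K⁻¹ for a monoatomic ideal gas.
ΔS = 1.48 × [12.47 × ln(1440/599) + 8.314 × ln(111/21.4)] = 36.4 J/K.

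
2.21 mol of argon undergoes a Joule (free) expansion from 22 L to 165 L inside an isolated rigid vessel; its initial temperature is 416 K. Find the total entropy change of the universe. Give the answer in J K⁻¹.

ΔS_universe = 37 J/K

No heat is exchanged and no work is done, so the ideal-gas temperature stays constant.
Entropy is a state function; using a reversible isothermal path, ΔS_gas = nR ln(V₂/V₁) = 2.21 × 8.314 × ln(165/22) = 37 J/K.
The insulated surroundings exchange no heat, so ΔS_surr = 0 and ΔS_universe = ΔS_gas.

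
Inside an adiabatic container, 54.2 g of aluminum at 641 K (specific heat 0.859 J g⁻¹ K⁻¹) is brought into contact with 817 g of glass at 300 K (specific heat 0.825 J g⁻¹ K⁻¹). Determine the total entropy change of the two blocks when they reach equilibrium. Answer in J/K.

ΔS_total = 15.7 J/K

Energy balance: T_f = (m₁c₁T₁ + m₂c₂T₂)/(m₁c₁ + m₂c₂) = 322.03 K.
ΔS₁ = m₁c₁ ln(T_f/T₁) = 46.5578 × ln(322.03/641) = -32.05 J/K.
ΔS₂ = m₂c₂ ln(T_f/T₂) = 674.025 × ln(322.03/300) = 47.77 J/K.
ΔS_total = -32.05 + 47.77 = 15.7 J/K.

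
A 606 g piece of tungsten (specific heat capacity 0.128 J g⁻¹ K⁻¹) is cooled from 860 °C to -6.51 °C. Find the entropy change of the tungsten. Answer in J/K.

ΔS = -112 J/K

In kelvin: T₁ = 1133.15 K, T₂ = 266.64 K. ΔS = ∫dQ_rev/T = m c ln(T₂/T₁) = 606 × 0.128 × ln(266.64/1133.15) = -112 J/K.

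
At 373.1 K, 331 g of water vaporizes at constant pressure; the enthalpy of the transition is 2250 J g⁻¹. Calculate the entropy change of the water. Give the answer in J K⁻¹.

ΔS = 2000 J/K

Heat absorbed by the substance: Q = mL = 331 × 2250 = 744750 J.
At constant T, ΔS = Q_rev/T = 744750 / 373.1 = 2000 J/K.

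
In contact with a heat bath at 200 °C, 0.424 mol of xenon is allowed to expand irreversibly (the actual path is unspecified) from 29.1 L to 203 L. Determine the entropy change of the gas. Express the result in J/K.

ΔS_gas = 6.85 J/K

Entropy is a state function, so ΔS_gas depends only on the end states.
For an isothermal ideal gas ΔS_gas = nR ln(V₂/V₁) = 0.424 × 8.314 × ln(203/29.1) = 6.85 J/K.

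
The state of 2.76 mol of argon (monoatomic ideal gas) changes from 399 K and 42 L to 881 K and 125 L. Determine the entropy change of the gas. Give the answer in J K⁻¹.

Entropy is a state function: ΔS = nC_V ln(T₂/T₁) + nR ln(V₂/V₁), with C_V = 3R/2 = 12.47 J mol⁻¹ K⁻¹ for a monoatomic ideal gas.
ΔS = 2.76 × [12.47 × ln(881/399) + 8.314 × ln(125/42)] = 52.3 J/K.

ΔS = 52.3 J/K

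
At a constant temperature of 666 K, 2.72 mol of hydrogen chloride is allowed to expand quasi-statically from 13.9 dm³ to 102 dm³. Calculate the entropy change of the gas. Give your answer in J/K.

For an isothermal ideal gas ΔS_gas = nR ln(V₂/V₁) = 2.72 × 8.314 × ln(102/13.9) = 45.1 J/K.

ΔS_gas = 45.1 J/K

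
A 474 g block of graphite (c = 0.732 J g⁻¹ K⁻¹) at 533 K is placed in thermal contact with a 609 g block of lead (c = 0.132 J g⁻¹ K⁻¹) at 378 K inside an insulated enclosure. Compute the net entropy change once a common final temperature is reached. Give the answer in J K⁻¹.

Energy balance: T_f = (m₁c₁T₁ + m₂c₂T₂)/(m₁c₁ + m₂c₂) = 503.84 K.
ΔS₁ = m₁c₁ ln(T_f/T₁) = 346.968 × ln(503.84/533) = -19.52 J/K.
ΔS₂ = m₂c₂ ln(T_f/T₂) = 80.388 × ln(503.84/378) = 23.1 J/K.
ΔS_total = -19.52 + 23.1 = 3.58 J/K.

ΔS_total = 3.58 J/K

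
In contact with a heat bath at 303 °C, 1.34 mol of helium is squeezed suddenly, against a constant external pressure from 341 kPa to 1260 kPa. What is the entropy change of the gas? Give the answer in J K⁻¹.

Entropy is a state function, so ΔS_gas depends only on the end states.
For an isothermal ideal gas ΔS_gas = nR ln(P₁/P₂) = 1.34 × 8.314 × ln(341/1260) = -14.6 J/K.

ΔS_gas = -14.6 J/K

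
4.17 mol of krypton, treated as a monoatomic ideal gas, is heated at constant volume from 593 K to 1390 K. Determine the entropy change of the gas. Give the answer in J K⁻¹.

ΔS = 44.3 J/K

At constant volume, ΔS = nC_V ln(T₂/T₁) with C_V = 3R/2 = 12.47 J mol⁻¹ K⁻¹.
ΔS = 4.17 × 12.47 × ln(1390/593) = 44.3 J/K.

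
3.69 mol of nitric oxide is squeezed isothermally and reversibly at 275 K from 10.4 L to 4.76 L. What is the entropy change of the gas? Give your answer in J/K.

For an isothermal ideal gas ΔS_gas = nR ln(V₂/V₁) = 3.69 × 8.314 × ln(4.76/10.4) = -24 J/K.

ΔS_gas = -24 J/K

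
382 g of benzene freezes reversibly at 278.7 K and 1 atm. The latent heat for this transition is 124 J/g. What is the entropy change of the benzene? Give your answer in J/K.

ΔS = -170 J/K

Heat released by the substance: Q = −mL = −382 × 124 = −47368 J.
At constant T, ΔS = Q_rev/T = −47368 / 278.7 = -170 J/K.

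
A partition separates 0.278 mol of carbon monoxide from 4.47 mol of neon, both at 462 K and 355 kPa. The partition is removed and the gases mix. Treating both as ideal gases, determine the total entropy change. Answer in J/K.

ΔS_mix = 8.8 J/K

Mole fractions: x_A = 0.278/4.75 = 0.0586, x_B = 0.941.
ΔS_mix = −R(n_A ln x_A + n_B ln x_B) = −8.314 × (0.278 ln 0.0586 + 4.47 ln 0.941) = 8.8 J/K.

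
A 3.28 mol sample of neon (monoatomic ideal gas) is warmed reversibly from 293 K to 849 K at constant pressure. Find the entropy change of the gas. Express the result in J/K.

At constant pressure, ΔS = nC_p ln(T₂/T₁) with C_p = 5R/2 = 20.79 J mol⁻¹ K⁻¹.
ΔS = 3.28 × 20.79 × ln(849/293) = 72.5 J/K.

ΔS = 72.5 J/K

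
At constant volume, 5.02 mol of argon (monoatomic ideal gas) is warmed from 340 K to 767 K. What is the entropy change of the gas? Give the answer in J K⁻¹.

At constant volume, ΔS = nC_V ln(T₂/T₁) with C_V = 3R/2 = 12.47 J mol⁻¹ K⁻¹.
ΔS = 5.02 × 12.47 × ln(767/340) = 50.9 J/K.

ΔS = 50.9 J/K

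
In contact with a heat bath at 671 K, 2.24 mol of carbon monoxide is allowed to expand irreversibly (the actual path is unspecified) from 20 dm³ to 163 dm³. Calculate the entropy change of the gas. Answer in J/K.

ΔS_gas = 39.1 J/K

Entropy is a state function, so ΔS_gas depends only on the end states.
For an isothermal ideal gas ΔS_gas = nR ln(V₂/V₁) = 2.24 × 8.314 × ln(163/20) = 39.1 J/K.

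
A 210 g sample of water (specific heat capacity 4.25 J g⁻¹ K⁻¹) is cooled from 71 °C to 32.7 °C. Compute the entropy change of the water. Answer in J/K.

ΔS = -105 J/K

In kelvin: T₁ = 344.15 K, T₂ = 305.85 K. ΔS = ∫dQ_rev/T = m c ln(T₂/T₁) = 210 × 4.25 × ln(305.85/344.15) = -105 J/K.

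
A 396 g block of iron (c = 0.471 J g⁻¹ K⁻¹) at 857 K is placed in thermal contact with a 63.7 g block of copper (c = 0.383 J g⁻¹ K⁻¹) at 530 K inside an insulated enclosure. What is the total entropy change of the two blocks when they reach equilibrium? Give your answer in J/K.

ΔS_total = 2.2 J/K

Energy balance: T_f = (m₁c₁T₁ + m₂c₂T₂)/(m₁c₁ + m₂c₂) = 819.17 K.
ΔS₁ = m₁c₁ ln(T_f/T₁) = 186.516 × ln(819.17/857) = -8.419 J/K.
ΔS₂ = m₂c₂ ln(T_f/T₂) = 24.3971 × ln(819.17/530) = 10.62 J/K.
ΔS_total = -8.419 + 10.62 = 2.2 J/K.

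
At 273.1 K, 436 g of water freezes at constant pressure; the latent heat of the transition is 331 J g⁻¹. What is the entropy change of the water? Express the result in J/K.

ΔS = -528 J/K

Heat released by the substance: Q = −mL = −436 × 331 = −144316 J.
At constant T, ΔS = Q_rev/T = −144316 / 273.1 = -528 J/K.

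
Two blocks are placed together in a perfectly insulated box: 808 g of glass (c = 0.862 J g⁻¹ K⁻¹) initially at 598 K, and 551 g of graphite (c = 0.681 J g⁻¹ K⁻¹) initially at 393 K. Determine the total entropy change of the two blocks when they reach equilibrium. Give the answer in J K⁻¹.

ΔS_total = 20.5 J/K

Energy balance: T_f = (m₁c₁T₁ + m₂c₂T₂)/(m₁c₁ + m₂c₂) = 526.23 K.
ΔS₁ = m₁c₁ ln(T_f/T₁) = 696.496 × ln(526.23/598) = -89.05 J/K.
ΔS₂ = m₂c₂ ln(T_f/T₂) = 375.231 × ln(526.23/393) = 109.5 J/K.
ΔS_total = -89.05 + 109.5 = 20.5 J/K.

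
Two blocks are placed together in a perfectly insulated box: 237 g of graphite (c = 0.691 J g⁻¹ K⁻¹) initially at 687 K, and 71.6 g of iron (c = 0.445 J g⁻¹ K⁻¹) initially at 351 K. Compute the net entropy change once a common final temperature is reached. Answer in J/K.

Energy balance: T_f = (m₁c₁T₁ + m₂c₂T₂)/(m₁c₁ + m₂c₂) = 632.28 K.
ΔS₁ = m₁c₁ ln(T_f/T₁) = 163.767 × ln(632.28/687) = -13.59 J/K.
ΔS₂ = m₂c₂ ln(T_f/T₂) = 31.862 × ln(632.28/351) = 18.75 J/K.
ΔS_total = -13.59 + 18.75 = 5.16 J/K.

ΔS_total = 5.16 J/K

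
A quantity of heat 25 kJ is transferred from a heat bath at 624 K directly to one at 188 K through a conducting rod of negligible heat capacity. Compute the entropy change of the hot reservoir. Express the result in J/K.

ΔS_hot = -40.1 J/K

The hot reservoir loses heat Q, so ΔS_hot = −Q/T_H = −25000/624 = -40.1 J/K.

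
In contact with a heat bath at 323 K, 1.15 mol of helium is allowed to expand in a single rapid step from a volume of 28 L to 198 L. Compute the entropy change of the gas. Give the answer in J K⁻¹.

Entropy is a state function, so ΔS_gas depends only on the end states.
For an isothermal ideal gas ΔS_gas = nR ln(V₂/V₁) = 1.15 × 8.314 × ln(198/28) = 18.7 J/K.

ΔS_gas = 18.7 J/K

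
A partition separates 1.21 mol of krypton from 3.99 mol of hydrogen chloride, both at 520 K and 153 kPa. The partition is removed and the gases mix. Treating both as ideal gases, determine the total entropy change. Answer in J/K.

Mole fractions: x_A = 1.21/5.2 = 0.233, x_B = 0.767.
ΔS_mix = −R(n_A ln x_A + n_B ln x_B) = −8.314 × (1.21 ln 0.233 + 3.99 ln 0.767) = 23.5 J/K.

ΔS_mix = 23.5 J/K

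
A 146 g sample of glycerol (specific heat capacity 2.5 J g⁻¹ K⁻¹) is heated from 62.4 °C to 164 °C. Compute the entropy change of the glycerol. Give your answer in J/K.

ΔS = 96.5 J/K

In kelvin: T₁ = 335.55 K, T₂ = 437.15 K. ΔS = ∫dQ_rev/T = m c ln(T₂/T₁) = 146 × 2.5 × ln(437.15/335.55) = 96.5 J/K.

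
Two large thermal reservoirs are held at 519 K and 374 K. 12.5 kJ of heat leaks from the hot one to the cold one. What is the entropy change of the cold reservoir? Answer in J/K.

ΔS_cold = 33.4 J/K

The cold reservoir gains heat Q, so ΔS_cold = +Q/T_C = 12500/374 = 33.4 J/K.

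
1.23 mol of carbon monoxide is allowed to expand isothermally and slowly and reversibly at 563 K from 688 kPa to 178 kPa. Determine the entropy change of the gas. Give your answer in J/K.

For an isothermal ideal gas ΔS_gas = nR ln(P₁/P₂) = 1.23 × 8.314 × ln(688/178) = 13.8 J/K.

ΔS_gas = 13.8 J/K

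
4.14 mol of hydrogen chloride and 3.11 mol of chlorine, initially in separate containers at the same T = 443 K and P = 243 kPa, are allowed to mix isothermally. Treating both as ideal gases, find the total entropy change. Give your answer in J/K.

ΔS_mix = 41.2 J/K

Mole fractions: x_A = 4.14/7.25 = 0.571, x_B = 0.429.
ΔS_mix = −R(n_A ln x_A + n_B ln x_B) = −8.314 × (4.14 ln 0.571 + 3.11 ln 0.429) = 41.2 J/K.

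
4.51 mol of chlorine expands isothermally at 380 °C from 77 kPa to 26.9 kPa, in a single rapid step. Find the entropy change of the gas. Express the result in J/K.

Entropy is a state function, so ΔS_gas depends only on the end states.
For an isothermal ideal gas ΔS_gas = nR ln(P₁/P₂) = 4.51 × 8.314 × ln(77/26.9) = 39.4 J/K.

ΔS_gas = 39.4 J/K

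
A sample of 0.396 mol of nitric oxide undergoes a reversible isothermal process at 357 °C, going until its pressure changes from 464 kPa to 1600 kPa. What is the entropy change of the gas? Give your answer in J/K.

ΔS_gas = -4.08 J/K

For an isothermal ideal gas ΔS_gas = nR ln(P₁/P₂) = 0.396 × 8.314 × ln(464/1600) = -4.08 J/K.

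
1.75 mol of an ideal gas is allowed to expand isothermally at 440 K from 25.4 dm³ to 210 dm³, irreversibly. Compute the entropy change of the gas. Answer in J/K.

ΔS_gas = 30.7 J/K

Entropy is a state function, so ΔS_gas depends only on the end states.
For an isothermal ideal gas ΔS_gas = nR ln(V₂/V₁) = 1.75 × 8.314 × ln(210/25.4) = 30.7 J/K.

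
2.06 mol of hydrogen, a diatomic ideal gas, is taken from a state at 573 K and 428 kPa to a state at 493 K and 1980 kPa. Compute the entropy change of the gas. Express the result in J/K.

ΔS = nC_p ln(T₂/T₁) − nR ln(P₂/P₁), with C_p = 7R/2 = 29.1 J mol⁻¹ K⁻¹ for a diatomic ideal gas.
ΔS = 2.06 × [29.1 × ln(493/573) − 8.314 × ln(1980/428)] = -35.2 J/K.

ΔS = -35.2 J/K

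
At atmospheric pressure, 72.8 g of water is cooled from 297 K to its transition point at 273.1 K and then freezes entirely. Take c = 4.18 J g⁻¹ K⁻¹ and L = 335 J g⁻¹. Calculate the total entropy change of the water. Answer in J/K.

Cooling step: ΔS₁ = m c ln(T_tr/T_i) = 72.8 × 4.18 × ln(273.1/297) = -25.53 J/K.
Phase change: ΔS₂ = −mL/T_tr = −72.8 × 335 / 273.1 = -89.3 J/K.
ΔS_total = (-25.53) + (-89.3) = -115 J/K.

ΔS = -115 J/K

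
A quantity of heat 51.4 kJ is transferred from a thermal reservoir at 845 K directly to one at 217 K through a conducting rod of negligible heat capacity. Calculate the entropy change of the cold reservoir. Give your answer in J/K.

The cold reservoir gains heat Q, so ΔS_cold = +Q/T_C = 51400/217 = 237 J/K.

ΔS_cold = 237 J/K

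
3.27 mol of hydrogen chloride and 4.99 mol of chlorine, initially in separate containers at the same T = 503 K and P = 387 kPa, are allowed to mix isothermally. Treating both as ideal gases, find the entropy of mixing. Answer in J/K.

Mole fractions: x_A = 3.27/8.26 = 0.396, x_B = 0.604.
ΔS_mix = −R(n_A ln x_A + n_B ln x_B) = −8.314 × (3.27 ln 0.396 + 4.99 ln 0.604) = 46.1 J/K.

ΔS_mix = 46.1 J/K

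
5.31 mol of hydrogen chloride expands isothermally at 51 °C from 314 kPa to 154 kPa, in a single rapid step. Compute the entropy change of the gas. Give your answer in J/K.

Entropy is a state function, so ΔS_gas depends only on the end states.
For an isothermal ideal gas ΔS_gas = nR ln(P₁/P₂) = 5.31 × 8.314 × ln(314/154) = 31.5 J/K.

ΔS_gas = 31.5 J/K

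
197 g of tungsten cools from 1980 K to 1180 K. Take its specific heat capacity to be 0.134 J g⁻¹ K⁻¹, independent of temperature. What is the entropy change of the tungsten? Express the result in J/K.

ΔS = ∫dQ_rev/T = m c ln(T₂/T₁) = 197 × 0.134 × ln(1180/1980) = -13.7 J/K.

ΔS = -13.7 J/K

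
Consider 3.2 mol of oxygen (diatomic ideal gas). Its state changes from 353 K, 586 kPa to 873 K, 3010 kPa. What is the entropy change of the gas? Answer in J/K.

ΔS = nC_p ln(T₂/T₁) − nR ln(P₂/P₁), with C_p = 7R/2 = 29.1 J mol⁻¹ K⁻¹ for a diatomic ideal gas.
ΔS = 3.2 × [29.1 × ln(873/353) − 8.314 × ln(3010/586)] = 40.8 J/K.

ΔS = 40.8 J/K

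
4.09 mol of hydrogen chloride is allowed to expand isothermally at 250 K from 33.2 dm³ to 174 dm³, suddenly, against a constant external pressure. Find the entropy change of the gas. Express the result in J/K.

Entropy is a state function, so ΔS_gas depends only on the end states.
For an isothermal ideal gas ΔS_gas = nR ln(V₂/V₁) = 4.09 × 8.314 × ln(174/33.2) = 56.3 J/K.

ΔS_gas = 56.3 J/K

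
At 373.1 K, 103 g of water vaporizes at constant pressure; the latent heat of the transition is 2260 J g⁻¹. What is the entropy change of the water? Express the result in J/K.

ΔS = 624 J/K

Heat absorbed by the substance: Q = mL = 103 × 2260 = 232780 J.
At constant T, ΔS = Q_rev/T = 232780 / 373.1 = 624 J/K.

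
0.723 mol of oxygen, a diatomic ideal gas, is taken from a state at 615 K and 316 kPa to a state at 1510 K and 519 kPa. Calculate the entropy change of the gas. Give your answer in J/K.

ΔS = 15.9 J/K

ΔS = nC_p ln(T₂/T₁) − nR ln(P₂/P₁), with C_p = 7R/2 = 29.1 J mol⁻¹ K⁻¹ for a diatomic ideal gas.
ΔS = 0.723 × [29.1 × ln(1510/615) − 8.314 × ln(519/316)] = 15.9 J/K.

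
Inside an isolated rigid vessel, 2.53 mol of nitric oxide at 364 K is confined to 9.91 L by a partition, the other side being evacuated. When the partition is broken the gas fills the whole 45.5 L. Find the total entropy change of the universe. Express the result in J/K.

For an ideal gas in free expansion Q = 0 and W = 0, so T is unchanged.
Entropy is a state function; using a reversible isothermal path, ΔS_gas = nR ln(V₂/V₁) = 2.53 × 8.314 × ln(45.5/9.91) = 32.1 J/K.
The insulated surroundings exchange no heat, so ΔS_surr = 0 and ΔS_universe = ΔS_gas.

ΔS_universe = 32.1 J/K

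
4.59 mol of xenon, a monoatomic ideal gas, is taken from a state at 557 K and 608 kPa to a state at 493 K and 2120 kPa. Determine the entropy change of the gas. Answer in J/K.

ΔS = nC_p ln(T₂/T₁) − nR ln(P₂/P₁), with C_p = 5R/2 = 20.79 J mol⁻¹ K⁻¹ for a monoatomic ideal gas.
ΔS = 4.59 × [20.79 × ln(493/557) − 8.314 × ln(2120/608)] = -59.3 J/K.

ΔS = -59.3 J/K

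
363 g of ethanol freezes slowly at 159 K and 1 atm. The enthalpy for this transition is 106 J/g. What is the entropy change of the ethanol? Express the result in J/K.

Heat released by the substance: Q = −mL = −363 × 106 = −38478 J.
At constant T, ΔS = Q_rev/T = −38478 / 159 = -242 J/K.

ΔS = -242 J/K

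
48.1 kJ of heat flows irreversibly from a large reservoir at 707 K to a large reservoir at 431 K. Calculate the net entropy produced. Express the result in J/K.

ΔS_total = 43.6 J/K

ΔS_hot = −Q/T_H = −48100/707 = -68.03 J/K and ΔS_cold = +Q/T_C = 48100/431 = 111.6 J/K.
ΔS_total = -68.03 + 111.6 = 43.6 J/K, positive as the second law requires.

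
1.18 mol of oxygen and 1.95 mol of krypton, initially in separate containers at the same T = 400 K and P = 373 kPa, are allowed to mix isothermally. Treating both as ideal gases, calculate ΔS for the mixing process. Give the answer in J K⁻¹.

ΔS_mix = 17.2 J/K

Mole fractions: x_A = 1.18/3.13 = 0.377, x_B = 0.623.
ΔS_mix = −R(n_A ln x_A + n_B ln x_B) = −8.314 × (1.18 ln 0.377 + 1.95 ln 0.623) = 17.2 J/K.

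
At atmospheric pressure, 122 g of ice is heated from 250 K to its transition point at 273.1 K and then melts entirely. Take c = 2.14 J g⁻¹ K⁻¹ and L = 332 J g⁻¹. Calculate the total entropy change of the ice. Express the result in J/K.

Warming step: ΔS₁ = m c ln(T_tr/T_i) = 122 × 2.14 × ln(273.1/250) = 23.07 J/K.
Phase change: ΔS₂ = +mL/T_tr = 122 × 332 / 273.1 = 148.3 J/K.
ΔS_total = (23.07) + (148.3) = 171 J/K.

ΔS = 171 J/K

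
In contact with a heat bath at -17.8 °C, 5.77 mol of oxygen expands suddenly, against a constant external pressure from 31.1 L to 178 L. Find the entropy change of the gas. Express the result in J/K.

ΔS_gas = 83.7 J/K

Entropy is a state function, so ΔS_gas depends only on the end states.
For an isothermal ideal gas ΔS_gas = nR ln(V₂/V₁) = 5.77 × 8.314 × ln(178/31.1) = 83.7 J/K.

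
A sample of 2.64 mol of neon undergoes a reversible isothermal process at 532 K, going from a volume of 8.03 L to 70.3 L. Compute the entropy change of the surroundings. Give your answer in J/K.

ΔS_surr = -47.6 J/K

For an isothermal ideal gas ΔS_gas = nR ln(V₂/V₁) = 2.64 × 8.314 × ln(70.3/8.03) = 47.6 J/K.
The process is reversible, so ΔS_surr = −ΔS_gas = -47.6 J/K and ΔS_universe = 0.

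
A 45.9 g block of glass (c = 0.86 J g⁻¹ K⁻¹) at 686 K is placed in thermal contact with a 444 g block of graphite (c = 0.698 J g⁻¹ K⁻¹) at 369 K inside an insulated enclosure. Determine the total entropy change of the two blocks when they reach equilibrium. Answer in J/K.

ΔS_total = 7.89 J/K

Energy balance: T_f = (m₁c₁T₁ + m₂c₂T₂)/(m₁c₁ + m₂c₂) = 404.81 K.
ΔS₁ = m₁c₁ ln(T_f/T₁) = 39.474 × ln(404.81/686) = -20.82 J/K.
ΔS₂ = m₂c₂ ln(T_f/T₂) = 309.912 × ln(404.81/369) = 28.71 J/K.
ΔS_total = -20.82 + 28.71 = 7.89 J/K.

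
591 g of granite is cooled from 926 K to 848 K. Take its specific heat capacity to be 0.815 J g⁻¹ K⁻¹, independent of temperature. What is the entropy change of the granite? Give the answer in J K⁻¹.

ΔS = -42.4 J/K

ΔS = ∫dQ_rev/T = m c ln(T₂/T₁) = 591 × 0.815 × ln(848/926) = -42.4 J/K.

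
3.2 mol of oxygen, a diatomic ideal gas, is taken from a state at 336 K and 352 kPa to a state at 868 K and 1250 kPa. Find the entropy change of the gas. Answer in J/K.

ΔS = nC_p ln(T₂/T₁) − nR ln(P₂/P₁), with C_p = 7R/2 = 29.1 J mol⁻¹ K⁻¹ for a diatomic ideal gas.
ΔS = 3.2 × [29.1 × ln(868/336) − 8.314 × ln(1250/352)] = 54.7 J/K.

ΔS = 54.7 J/K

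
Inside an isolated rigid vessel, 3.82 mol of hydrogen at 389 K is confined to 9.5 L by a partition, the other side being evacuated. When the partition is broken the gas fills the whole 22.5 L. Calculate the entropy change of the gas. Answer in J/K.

ΔS_gas = 27.4 J/K

For an ideal gas in free expansion Q = 0 and W = 0, so T is unchanged.
Entropy is a state function; using a reversible isothermal path, ΔS_gas = nR ln(V₂/V₁) = 3.82 × 8.314 × ln(22.5/9.5) = 27.4 J/K.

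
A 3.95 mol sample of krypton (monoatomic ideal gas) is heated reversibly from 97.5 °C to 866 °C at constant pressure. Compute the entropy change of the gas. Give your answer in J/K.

In kelvin: T₁ = 370.65 K, T₂ = 1139.15 K. At constant pressure, ΔS = nC_p ln(T₂/T₁) with C_p = 5R/2 = 20.79 J mol⁻¹ K⁻¹.
ΔS = 3.95 × 20.79 × ln(1139.15/370.65) = 92.2 J/K.

ΔS = 92.2 J/K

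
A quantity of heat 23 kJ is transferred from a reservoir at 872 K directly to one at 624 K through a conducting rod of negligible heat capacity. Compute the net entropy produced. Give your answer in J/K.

ΔS_total = 10.5 J/K

ΔS_hot = −Q/T_H = −23000/872 = -26.38 J/K and ΔS_cold = +Q/T_C = 23000/624 = 36.86 J/K.
ΔS_total = -26.38 + 36.86 = 10.5 J/K, positive as the second law requires.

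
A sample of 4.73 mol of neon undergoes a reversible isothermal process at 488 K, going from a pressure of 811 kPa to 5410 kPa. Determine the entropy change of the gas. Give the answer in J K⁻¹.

ΔS_gas = -74.6 J/K

For an isothermal ideal gas ΔS_gas = nR ln(P₁/P₂) = 4.73 × 8.314 × ln(811/5410) = -74.6 J/K.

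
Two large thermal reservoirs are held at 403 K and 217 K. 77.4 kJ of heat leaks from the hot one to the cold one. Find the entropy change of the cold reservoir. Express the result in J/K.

ΔS_cold = 357 J/K

The cold reservoir gains heat Q, so ΔS_cold = +Q/T_C = 77400/217 = 357 J/K.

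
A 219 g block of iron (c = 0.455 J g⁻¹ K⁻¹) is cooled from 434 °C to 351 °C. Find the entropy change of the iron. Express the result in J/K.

In kelvin: T₁ = 707.15 K, T₂ = 624.15 K. ΔS = ∫dQ_rev/T = m c ln(T₂/T₁) = 219 × 0.455 × ln(624.15/707.15) = -12.4 J/K.

ΔS = -12.4 J/K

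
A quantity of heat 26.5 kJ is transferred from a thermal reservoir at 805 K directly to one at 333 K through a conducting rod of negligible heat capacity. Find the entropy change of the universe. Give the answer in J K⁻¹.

ΔS_hot = −Q/T_H = −26500/805 = -32.92 J/K and ΔS_cold = +Q/T_C = 26500/333 = 79.58 J/K.
ΔS_total = -32.92 + 79.58 = 46.7 J/K, positive as the second law requires.

ΔS_total = 46.7 J/K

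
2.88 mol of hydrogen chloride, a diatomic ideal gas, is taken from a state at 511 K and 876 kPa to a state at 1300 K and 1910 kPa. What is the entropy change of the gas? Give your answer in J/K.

ΔS = 59.6 J/K

ΔS = nC_p ln(T₂/T₁) − nR ln(P₂/P₁), with C_p = 7R/2 = 29.1 J mol⁻¹ K⁻¹ for a diatomic ideal gas.
ΔS = 2.88 × [29.1 × ln(1300/511) − 8.314 × ln(1910/876)] = 59.6 J/K.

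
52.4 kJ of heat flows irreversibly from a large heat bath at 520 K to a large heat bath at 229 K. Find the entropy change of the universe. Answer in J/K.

ΔS_total = 128 J/K

ΔS_hot = −Q/T_H = −52400/520 = -100.8 J/K and ΔS_cold = +Q/T_C = 52400/229 = 228.8 J/K.
ΔS_total = -100.8 + 228.8 = 128 J/K, positive as the second law requires.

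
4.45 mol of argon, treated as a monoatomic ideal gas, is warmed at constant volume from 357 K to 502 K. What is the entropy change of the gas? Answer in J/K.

At constant volume, ΔS = nC_V ln(T₂/T₁) with C_V = 3R/2 = 12.47 J mol⁻¹ K⁻¹.
ΔS = 4.45 × 12.47 × ln(502/357) = 18.9 J/K.

ΔS = 18.9 J/K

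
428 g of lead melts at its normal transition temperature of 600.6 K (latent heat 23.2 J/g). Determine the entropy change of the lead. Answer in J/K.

Heat absorbed by the substance: Q = mL = 428 × 23.2 = 9929.6 J.
At constant T, ΔS = Q_rev/T = 9929.6 / 600.6 = 16.5 J/K.

ΔS = 16.5 J/K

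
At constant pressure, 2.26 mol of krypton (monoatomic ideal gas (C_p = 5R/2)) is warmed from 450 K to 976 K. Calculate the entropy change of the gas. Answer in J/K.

ΔS = 36.4 J/K

At constant pressure, ΔS = nC_p ln(T₂/T₁) with C_p = 5R/2 = 20.79 J mol⁻¹ K⁻¹.
ΔS = 2.26 × 20.79 × ln(976/450) = 36.4 J/K.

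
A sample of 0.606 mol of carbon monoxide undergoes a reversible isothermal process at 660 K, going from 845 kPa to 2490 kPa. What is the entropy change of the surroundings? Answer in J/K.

For an isothermal ideal gas ΔS_gas = nR ln(P₁/P₂) = 0.606 × 8.314 × ln(845/2490) = -5.44 J/K.
The process is reversible, so ΔS_surr = −ΔS_gas = 5.44 J/K and ΔS_universe = 0.

ΔS_surr = 5.44 J/K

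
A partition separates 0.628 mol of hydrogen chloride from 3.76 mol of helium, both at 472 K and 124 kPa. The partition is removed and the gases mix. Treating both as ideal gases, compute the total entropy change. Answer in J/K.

Mole fractions: x_A = 0.628/4.39 = 0.143, x_B = 0.857.
ΔS_mix = −R(n_A ln x_A + n_B ln x_B) = −8.314 × (0.628 ln 0.143 + 3.76 ln 0.857) = 15 J/K.

ΔS_mix = 15 J/K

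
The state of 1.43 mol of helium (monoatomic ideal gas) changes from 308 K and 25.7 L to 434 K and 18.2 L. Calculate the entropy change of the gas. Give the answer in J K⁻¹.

ΔS = 2.01 J/K

Entropy is a state function: ΔS = nC_V ln(T₂/T₁) + nR ln(V₂/V₁), with C_V = 3R/2 = 12.47 J mol⁻¹ K⁻¹ for a monoatomic ideal gas.
ΔS = 1.43 × [12.47 × ln(434/308) + 8.314 × ln(18.2/25.7)] = 2.01 J/K.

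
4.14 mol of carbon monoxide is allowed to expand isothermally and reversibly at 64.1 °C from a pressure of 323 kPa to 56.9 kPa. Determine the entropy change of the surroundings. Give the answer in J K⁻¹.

ΔS_surr = -59.8 J/K

For an isothermal ideal gas ΔS_gas = nR ln(P₁/P₂) = 4.14 × 8.314 × ln(323/56.9) = 59.8 J/K.
The process is reversible, so ΔS_surr = −ΔS_gas = -59.8 J/K and ΔS_universe = 0.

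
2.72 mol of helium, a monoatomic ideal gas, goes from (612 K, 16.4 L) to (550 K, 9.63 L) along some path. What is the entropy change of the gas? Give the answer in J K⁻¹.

ΔS = -15.7 J/K

Entropy is a state function: ΔS = nC_V ln(T₂/T₁) + nR ln(V₂/V₁), with C_V = 3R/2 = 12.47 J mol⁻¹ K⁻¹ for a monoatomic ideal gas.
ΔS = 2.72 × [12.47 × ln(550/612) + 8.314 × ln(9.63/16.4)] = -15.7 J/K.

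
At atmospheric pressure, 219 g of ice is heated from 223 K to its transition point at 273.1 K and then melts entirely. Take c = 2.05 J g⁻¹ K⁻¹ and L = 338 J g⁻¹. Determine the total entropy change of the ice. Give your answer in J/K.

Warming step: ΔS₁ = m c ln(T_tr/T_i) = 219 × 2.05 × ln(273.1/223) = 90.99 J/K.
Phase change: ΔS₂ = +mL/T_tr = 219 × 338 / 273.1 = 271 J/K.
ΔS_total = (90.99) + (271) = 362 J/K.

ΔS = 362 J/K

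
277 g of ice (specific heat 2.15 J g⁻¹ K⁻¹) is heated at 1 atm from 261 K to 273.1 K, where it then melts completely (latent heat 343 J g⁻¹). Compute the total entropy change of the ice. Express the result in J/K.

Warming step: ΔS₁ = m c ln(T_tr/T_i) = 277 × 2.15 × ln(273.1/261) = 26.99 J/K.
Phase change: ΔS₂ = +mL/T_tr = 277 × 343 / 273.1 = 347.9 J/K.
ΔS_total = (26.99) + (347.9) = 375 J/K.

ΔS = 375 J/K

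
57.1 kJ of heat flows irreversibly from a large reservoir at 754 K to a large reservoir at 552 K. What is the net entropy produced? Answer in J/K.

ΔS_hot = −Q/T_H = −57100/754 = -75.73 J/K and ΔS_cold = +Q/T_C = 57100/552 = 103.4 J/K.
ΔS_total = -75.73 + 103.4 = 27.7 J/K, positive as the second law requires.

ΔS_total = 27.7 J/K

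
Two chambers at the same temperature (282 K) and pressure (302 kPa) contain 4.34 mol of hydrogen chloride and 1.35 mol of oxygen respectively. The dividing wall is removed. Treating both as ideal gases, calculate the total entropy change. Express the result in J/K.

Mole fractions: x_A = 4.34/5.69 = 0.763, x_B = 0.237.
ΔS_mix = −R(n_A ln x_A + n_B ln x_B) = −8.314 × (4.34 ln 0.763 + 1.35 ln 0.237) = 25.9 J/K.

ΔS_mix = 25.9 J/K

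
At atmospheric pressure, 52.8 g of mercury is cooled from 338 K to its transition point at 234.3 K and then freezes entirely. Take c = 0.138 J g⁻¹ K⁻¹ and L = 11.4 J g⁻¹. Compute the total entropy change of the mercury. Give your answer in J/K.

ΔS = -5.24 J/K

Cooling step: ΔS₁ = m c ln(T_tr/T_i) = 52.8 × 0.138 × ln(234.3/338) = -2.67 J/K.
Phase change: ΔS₂ = −mL/T_tr = −52.8 × 11.4 / 234.3 = -2.569 J/K.
ΔS_total = (-2.67) + (-2.569) = -5.24 J/K.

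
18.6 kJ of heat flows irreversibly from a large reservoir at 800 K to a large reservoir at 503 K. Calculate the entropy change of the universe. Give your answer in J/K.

ΔS_hot = −Q/T_H = −18600/800 = -23.25 J/K and ΔS_cold = +Q/T_C = 18600/503 = 36.98 J/K.
ΔS_total = -23.25 + 36.98 = 13.7 J/K, positive as the second law requires.

ΔS_total = 13.7 J/K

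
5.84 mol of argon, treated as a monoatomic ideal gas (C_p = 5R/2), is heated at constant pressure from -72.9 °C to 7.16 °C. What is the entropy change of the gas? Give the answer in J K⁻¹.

ΔS = 40.8 J/K

In kelvin: T₁ = 200.25 K, T₂ = 280.31 K. At constant pressure, ΔS = nC_p ln(T₂/T₁) with C_p = 5R/2 = 20.79 J mol⁻¹ K⁻¹.
ΔS = 5.84 × 20.79 × ln(280.31/200.25) = 40.8 J/K.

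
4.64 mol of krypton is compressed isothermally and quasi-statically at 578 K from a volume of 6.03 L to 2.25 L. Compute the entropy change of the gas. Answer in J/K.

ΔS_gas = -38 J/K

For an isothermal ideal gas ΔS_gas = nR ln(V₂/V₁) = 4.64 × 8.314 × ln(2.25/6.03) = -38 J/K.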